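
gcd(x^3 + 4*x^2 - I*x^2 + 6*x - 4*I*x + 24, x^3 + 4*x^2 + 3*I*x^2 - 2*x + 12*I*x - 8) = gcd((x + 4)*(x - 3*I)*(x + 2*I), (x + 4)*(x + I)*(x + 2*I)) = x^2 + x*(4 + 2*I) + 8*I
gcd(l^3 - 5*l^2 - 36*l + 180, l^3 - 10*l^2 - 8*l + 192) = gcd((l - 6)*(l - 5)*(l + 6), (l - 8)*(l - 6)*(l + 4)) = l - 6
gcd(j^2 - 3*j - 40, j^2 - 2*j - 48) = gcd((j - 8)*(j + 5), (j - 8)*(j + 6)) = j - 8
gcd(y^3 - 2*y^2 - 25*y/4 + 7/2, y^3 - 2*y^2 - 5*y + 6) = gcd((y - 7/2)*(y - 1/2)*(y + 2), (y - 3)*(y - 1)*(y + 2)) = y + 2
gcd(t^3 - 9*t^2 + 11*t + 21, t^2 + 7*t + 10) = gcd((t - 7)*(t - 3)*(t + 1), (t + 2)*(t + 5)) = 1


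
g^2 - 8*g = g*(g - 8)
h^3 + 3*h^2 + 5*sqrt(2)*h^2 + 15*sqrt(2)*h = h*(h + 3)*(h + 5*sqrt(2))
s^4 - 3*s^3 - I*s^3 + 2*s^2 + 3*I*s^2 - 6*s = s*(s - 3)*(s - 2*I)*(s + I)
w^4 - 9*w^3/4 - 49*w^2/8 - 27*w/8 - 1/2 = (w - 4)*(w + 1/4)*(w + 1/2)*(w + 1)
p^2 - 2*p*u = p*(p - 2*u)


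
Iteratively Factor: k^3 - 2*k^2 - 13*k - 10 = (k + 2)*(k^2 - 4*k - 5) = (k - 5)*(k + 2)*(k + 1)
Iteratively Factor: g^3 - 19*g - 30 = (g + 2)*(g^2 - 2*g - 15) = (g + 2)*(g + 3)*(g - 5)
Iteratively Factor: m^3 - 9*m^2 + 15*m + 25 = (m - 5)*(m^2 - 4*m - 5) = (m - 5)^2*(m + 1)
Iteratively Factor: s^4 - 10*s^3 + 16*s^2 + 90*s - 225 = (s - 3)*(s^3 - 7*s^2 - 5*s + 75) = (s - 5)*(s - 3)*(s^2 - 2*s - 15) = (s - 5)^2*(s - 3)*(s + 3)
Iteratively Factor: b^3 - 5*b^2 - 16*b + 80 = (b - 5)*(b^2 - 16) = (b - 5)*(b + 4)*(b - 4)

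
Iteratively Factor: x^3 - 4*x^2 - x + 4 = (x - 4)*(x^2 - 1) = (x - 4)*(x + 1)*(x - 1)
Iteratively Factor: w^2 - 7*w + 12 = (w - 3)*(w - 4)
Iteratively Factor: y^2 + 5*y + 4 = (y + 4)*(y + 1)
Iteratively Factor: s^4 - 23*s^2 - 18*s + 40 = (s + 4)*(s^3 - 4*s^2 - 7*s + 10) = (s - 1)*(s + 4)*(s^2 - 3*s - 10) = (s - 1)*(s + 2)*(s + 4)*(s - 5)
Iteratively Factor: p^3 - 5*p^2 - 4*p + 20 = (p - 5)*(p^2 - 4) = (p - 5)*(p + 2)*(p - 2)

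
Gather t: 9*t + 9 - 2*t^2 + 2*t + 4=-2*t^2 + 11*t + 13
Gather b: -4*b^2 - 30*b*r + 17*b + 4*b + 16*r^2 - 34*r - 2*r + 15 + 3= -4*b^2 + b*(21 - 30*r) + 16*r^2 - 36*r + 18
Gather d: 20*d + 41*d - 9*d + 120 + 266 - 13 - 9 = 52*d + 364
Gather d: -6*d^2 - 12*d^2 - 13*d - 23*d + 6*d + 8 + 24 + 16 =-18*d^2 - 30*d + 48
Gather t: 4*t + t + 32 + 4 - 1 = 5*t + 35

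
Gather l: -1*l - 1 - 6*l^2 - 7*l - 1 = -6*l^2 - 8*l - 2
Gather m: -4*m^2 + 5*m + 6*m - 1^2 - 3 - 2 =-4*m^2 + 11*m - 6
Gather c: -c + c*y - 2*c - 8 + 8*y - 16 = c*(y - 3) + 8*y - 24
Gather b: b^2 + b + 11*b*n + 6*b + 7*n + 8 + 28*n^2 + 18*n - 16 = b^2 + b*(11*n + 7) + 28*n^2 + 25*n - 8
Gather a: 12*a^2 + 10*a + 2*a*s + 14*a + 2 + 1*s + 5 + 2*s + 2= 12*a^2 + a*(2*s + 24) + 3*s + 9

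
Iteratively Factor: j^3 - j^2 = (j - 1)*(j^2) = j*(j - 1)*(j)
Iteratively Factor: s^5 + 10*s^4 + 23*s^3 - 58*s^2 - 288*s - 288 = (s + 4)*(s^4 + 6*s^3 - s^2 - 54*s - 72) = (s - 3)*(s + 4)*(s^3 + 9*s^2 + 26*s + 24) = (s - 3)*(s + 3)*(s + 4)*(s^2 + 6*s + 8) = (s - 3)*(s + 2)*(s + 3)*(s + 4)*(s + 4)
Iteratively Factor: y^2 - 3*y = (y)*(y - 3)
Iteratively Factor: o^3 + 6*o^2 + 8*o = (o)*(o^2 + 6*o + 8) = o*(o + 2)*(o + 4)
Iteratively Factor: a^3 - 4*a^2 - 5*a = (a + 1)*(a^2 - 5*a) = (a - 5)*(a + 1)*(a)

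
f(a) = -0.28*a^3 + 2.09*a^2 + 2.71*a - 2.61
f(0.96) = 1.67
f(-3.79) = 32.38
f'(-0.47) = 0.56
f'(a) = -0.84*a^2 + 4.18*a + 2.71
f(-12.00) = 749.67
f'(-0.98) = -2.19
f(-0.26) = -3.17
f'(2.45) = 7.91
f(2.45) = 12.46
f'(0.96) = 5.95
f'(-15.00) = -248.99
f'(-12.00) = -168.41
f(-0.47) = -3.39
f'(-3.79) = -25.20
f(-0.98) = -3.00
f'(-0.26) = 1.57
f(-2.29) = 5.51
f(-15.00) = 1371.99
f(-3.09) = 17.23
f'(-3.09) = -18.23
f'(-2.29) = -11.27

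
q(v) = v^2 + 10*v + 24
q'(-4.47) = 1.06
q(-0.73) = 17.23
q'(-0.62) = 8.76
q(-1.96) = 8.24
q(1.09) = 36.09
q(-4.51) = -0.76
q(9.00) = 195.00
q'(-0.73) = 8.54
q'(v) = 2*v + 10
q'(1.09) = 12.18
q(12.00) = 288.00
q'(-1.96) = 6.08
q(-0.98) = 15.16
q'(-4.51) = 0.98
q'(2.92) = 15.84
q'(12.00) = 34.00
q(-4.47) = -0.72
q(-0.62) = 18.18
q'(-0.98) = 8.04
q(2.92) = 61.73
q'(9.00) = 28.00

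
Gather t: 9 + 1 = 10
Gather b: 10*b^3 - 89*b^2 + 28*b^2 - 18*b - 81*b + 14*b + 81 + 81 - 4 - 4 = 10*b^3 - 61*b^2 - 85*b + 154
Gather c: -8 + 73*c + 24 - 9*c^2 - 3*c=-9*c^2 + 70*c + 16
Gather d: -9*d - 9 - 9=-9*d - 18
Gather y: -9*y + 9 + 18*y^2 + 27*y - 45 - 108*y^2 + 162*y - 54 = -90*y^2 + 180*y - 90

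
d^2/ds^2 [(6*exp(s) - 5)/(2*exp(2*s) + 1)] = (24*exp(4*s) - 80*exp(3*s) - 72*exp(2*s) + 40*exp(s) + 6)*exp(s)/(8*exp(6*s) + 12*exp(4*s) + 6*exp(2*s) + 1)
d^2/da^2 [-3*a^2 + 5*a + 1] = -6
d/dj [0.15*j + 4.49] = 0.150000000000000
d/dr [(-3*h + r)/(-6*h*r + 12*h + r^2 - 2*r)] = (-6*h*r + 12*h + r^2 - 2*r - 2*(3*h - r)*(3*h - r + 1))/(6*h*r - 12*h - r^2 + 2*r)^2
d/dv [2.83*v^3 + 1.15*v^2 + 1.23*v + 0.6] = 8.49*v^2 + 2.3*v + 1.23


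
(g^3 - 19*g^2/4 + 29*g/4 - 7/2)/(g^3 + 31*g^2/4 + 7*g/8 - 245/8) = 2*(g^2 - 3*g + 2)/(2*g^2 + 19*g + 35)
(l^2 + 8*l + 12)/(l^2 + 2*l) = (l + 6)/l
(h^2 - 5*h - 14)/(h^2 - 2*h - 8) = (h - 7)/(h - 4)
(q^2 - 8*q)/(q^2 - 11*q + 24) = q/(q - 3)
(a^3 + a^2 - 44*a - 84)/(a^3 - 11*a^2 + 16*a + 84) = (a + 6)/(a - 6)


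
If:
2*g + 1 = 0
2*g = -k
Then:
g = -1/2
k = 1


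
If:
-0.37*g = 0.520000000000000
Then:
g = -1.41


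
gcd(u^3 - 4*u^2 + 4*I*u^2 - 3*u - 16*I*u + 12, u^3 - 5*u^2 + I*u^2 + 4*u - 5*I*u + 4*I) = u^2 + u*(-4 + I) - 4*I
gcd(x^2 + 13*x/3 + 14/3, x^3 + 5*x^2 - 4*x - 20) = x + 2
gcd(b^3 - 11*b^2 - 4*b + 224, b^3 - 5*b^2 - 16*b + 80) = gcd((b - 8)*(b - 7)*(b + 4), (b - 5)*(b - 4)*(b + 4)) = b + 4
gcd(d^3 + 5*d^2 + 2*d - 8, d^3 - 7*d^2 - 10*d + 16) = d^2 + d - 2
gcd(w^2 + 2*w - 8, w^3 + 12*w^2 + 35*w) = 1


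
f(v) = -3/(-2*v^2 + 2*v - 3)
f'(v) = -3*(4*v - 2)/(-2*v^2 + 2*v - 3)^2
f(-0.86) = 0.48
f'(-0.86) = 0.42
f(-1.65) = 0.26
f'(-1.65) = 0.19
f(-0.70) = 0.56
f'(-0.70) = 0.50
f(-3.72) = 0.08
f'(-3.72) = 0.03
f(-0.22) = 0.85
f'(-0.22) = 0.69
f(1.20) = 0.86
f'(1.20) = -0.69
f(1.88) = 0.48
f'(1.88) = -0.42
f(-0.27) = 0.81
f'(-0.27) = 0.68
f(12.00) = 0.01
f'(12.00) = 0.00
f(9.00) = 0.02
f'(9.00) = 0.00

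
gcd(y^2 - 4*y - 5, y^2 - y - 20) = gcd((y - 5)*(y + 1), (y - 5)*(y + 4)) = y - 5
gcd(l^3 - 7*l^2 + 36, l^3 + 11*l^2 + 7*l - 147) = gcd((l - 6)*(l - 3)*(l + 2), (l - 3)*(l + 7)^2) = l - 3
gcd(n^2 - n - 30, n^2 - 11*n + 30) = n - 6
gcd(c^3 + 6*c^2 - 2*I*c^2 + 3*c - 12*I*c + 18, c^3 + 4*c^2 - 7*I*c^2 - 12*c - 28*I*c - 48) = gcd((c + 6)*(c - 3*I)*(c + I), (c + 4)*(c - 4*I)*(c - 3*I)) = c - 3*I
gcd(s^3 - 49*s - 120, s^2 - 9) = s + 3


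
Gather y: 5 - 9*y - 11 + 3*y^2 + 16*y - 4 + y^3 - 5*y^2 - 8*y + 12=y^3 - 2*y^2 - y + 2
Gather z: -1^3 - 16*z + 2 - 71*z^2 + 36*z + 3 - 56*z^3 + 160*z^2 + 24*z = -56*z^3 + 89*z^2 + 44*z + 4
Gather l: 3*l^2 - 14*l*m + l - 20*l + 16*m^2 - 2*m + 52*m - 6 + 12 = 3*l^2 + l*(-14*m - 19) + 16*m^2 + 50*m + 6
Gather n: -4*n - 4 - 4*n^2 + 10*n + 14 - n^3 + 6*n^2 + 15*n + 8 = -n^3 + 2*n^2 + 21*n + 18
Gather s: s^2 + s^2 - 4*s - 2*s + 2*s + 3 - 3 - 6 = 2*s^2 - 4*s - 6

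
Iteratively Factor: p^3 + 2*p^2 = (p)*(p^2 + 2*p) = p^2*(p + 2)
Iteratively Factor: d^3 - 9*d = (d + 3)*(d^2 - 3*d) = d*(d + 3)*(d - 3)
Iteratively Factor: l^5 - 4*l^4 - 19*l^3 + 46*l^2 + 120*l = (l + 2)*(l^4 - 6*l^3 - 7*l^2 + 60*l) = (l - 5)*(l + 2)*(l^3 - l^2 - 12*l) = (l - 5)*(l - 4)*(l + 2)*(l^2 + 3*l) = l*(l - 5)*(l - 4)*(l + 2)*(l + 3)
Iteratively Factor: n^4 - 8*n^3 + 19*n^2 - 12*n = (n - 4)*(n^3 - 4*n^2 + 3*n) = (n - 4)*(n - 3)*(n^2 - n) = n*(n - 4)*(n - 3)*(n - 1)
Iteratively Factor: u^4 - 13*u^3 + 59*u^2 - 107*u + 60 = (u - 1)*(u^3 - 12*u^2 + 47*u - 60) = (u - 4)*(u - 1)*(u^2 - 8*u + 15) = (u - 4)*(u - 3)*(u - 1)*(u - 5)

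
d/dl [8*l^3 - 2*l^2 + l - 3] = 24*l^2 - 4*l + 1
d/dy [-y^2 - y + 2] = -2*y - 1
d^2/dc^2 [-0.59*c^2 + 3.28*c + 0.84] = -1.18000000000000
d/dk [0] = 0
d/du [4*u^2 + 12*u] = 8*u + 12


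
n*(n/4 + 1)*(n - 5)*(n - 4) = n^4/4 - 5*n^3/4 - 4*n^2 + 20*n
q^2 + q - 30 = (q - 5)*(q + 6)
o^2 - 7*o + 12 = (o - 4)*(o - 3)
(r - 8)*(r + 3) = r^2 - 5*r - 24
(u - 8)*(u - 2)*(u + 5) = u^3 - 5*u^2 - 34*u + 80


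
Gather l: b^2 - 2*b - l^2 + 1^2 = b^2 - 2*b - l^2 + 1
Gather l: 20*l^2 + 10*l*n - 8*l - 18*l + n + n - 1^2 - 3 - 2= 20*l^2 + l*(10*n - 26) + 2*n - 6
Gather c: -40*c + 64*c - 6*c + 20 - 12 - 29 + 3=18*c - 18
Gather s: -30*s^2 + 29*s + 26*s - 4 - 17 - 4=-30*s^2 + 55*s - 25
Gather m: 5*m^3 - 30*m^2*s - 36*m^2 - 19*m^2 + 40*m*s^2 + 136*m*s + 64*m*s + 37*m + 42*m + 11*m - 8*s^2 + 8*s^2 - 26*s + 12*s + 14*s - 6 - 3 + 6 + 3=5*m^3 + m^2*(-30*s - 55) + m*(40*s^2 + 200*s + 90)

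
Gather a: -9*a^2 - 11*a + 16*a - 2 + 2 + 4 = -9*a^2 + 5*a + 4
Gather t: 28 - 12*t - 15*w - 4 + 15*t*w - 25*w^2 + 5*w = t*(15*w - 12) - 25*w^2 - 10*w + 24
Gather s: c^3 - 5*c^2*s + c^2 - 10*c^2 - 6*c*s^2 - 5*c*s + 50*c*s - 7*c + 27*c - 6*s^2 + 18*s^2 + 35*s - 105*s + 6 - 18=c^3 - 9*c^2 + 20*c + s^2*(12 - 6*c) + s*(-5*c^2 + 45*c - 70) - 12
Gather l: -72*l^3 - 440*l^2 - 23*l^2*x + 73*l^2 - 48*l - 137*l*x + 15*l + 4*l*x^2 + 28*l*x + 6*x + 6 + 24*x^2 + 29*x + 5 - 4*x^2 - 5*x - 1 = -72*l^3 + l^2*(-23*x - 367) + l*(4*x^2 - 109*x - 33) + 20*x^2 + 30*x + 10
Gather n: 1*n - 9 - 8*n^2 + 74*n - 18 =-8*n^2 + 75*n - 27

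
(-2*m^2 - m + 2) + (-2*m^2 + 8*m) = -4*m^2 + 7*m + 2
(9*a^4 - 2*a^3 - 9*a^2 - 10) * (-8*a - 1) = -72*a^5 + 7*a^4 + 74*a^3 + 9*a^2 + 80*a + 10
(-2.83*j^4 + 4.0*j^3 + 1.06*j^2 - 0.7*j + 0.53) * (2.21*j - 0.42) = -6.2543*j^5 + 10.0286*j^4 + 0.6626*j^3 - 1.9922*j^2 + 1.4653*j - 0.2226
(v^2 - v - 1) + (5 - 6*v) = v^2 - 7*v + 4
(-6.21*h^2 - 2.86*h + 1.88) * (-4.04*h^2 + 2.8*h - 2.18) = 25.0884*h^4 - 5.8336*h^3 - 2.0654*h^2 + 11.4988*h - 4.0984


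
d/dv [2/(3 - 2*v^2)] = 8*v/(2*v^2 - 3)^2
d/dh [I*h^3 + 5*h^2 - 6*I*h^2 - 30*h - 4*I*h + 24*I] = 3*I*h^2 + h*(10 - 12*I) - 30 - 4*I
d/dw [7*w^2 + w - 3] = 14*w + 1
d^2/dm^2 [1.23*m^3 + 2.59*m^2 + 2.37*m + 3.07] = 7.38*m + 5.18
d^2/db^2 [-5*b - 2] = 0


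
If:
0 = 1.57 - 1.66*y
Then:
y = 0.95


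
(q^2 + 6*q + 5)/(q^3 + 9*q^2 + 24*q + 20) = (q + 1)/(q^2 + 4*q + 4)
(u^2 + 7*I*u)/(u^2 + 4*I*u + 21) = u/(u - 3*I)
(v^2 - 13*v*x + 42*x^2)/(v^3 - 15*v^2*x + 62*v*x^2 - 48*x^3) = (v - 7*x)/(v^2 - 9*v*x + 8*x^2)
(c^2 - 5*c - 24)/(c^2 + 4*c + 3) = (c - 8)/(c + 1)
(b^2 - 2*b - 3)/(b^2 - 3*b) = (b + 1)/b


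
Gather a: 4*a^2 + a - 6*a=4*a^2 - 5*a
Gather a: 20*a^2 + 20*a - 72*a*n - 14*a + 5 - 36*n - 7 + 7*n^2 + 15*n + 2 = 20*a^2 + a*(6 - 72*n) + 7*n^2 - 21*n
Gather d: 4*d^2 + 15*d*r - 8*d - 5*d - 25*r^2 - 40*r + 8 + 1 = 4*d^2 + d*(15*r - 13) - 25*r^2 - 40*r + 9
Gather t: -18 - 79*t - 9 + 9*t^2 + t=9*t^2 - 78*t - 27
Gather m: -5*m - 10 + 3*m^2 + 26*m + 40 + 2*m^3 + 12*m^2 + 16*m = 2*m^3 + 15*m^2 + 37*m + 30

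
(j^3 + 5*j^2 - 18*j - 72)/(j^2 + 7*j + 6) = (j^2 - j - 12)/(j + 1)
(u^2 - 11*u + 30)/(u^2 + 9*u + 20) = (u^2 - 11*u + 30)/(u^2 + 9*u + 20)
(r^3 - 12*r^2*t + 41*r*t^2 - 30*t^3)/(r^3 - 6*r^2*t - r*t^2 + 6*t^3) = (r - 5*t)/(r + t)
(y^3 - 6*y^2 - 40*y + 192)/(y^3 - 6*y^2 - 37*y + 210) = (y^2 - 12*y + 32)/(y^2 - 12*y + 35)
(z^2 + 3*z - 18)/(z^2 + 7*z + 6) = (z - 3)/(z + 1)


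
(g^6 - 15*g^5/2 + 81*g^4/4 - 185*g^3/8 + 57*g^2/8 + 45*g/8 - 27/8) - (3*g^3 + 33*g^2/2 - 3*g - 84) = g^6 - 15*g^5/2 + 81*g^4/4 - 209*g^3/8 - 75*g^2/8 + 69*g/8 + 645/8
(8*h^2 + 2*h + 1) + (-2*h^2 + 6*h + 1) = 6*h^2 + 8*h + 2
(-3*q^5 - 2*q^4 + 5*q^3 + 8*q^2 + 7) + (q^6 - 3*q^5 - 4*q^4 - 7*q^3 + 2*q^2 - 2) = q^6 - 6*q^5 - 6*q^4 - 2*q^3 + 10*q^2 + 5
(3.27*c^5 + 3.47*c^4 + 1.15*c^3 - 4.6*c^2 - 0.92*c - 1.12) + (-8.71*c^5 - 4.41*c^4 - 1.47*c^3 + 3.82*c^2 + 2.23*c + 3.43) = -5.44*c^5 - 0.94*c^4 - 0.32*c^3 - 0.78*c^2 + 1.31*c + 2.31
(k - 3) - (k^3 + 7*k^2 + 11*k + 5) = -k^3 - 7*k^2 - 10*k - 8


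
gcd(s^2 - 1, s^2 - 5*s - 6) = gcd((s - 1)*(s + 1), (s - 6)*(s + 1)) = s + 1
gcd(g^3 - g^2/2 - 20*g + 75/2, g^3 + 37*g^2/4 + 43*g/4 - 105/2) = g + 5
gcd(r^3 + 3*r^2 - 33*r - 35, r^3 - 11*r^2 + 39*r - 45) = r - 5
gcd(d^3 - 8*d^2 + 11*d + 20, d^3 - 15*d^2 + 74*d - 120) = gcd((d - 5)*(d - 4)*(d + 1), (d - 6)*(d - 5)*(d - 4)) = d^2 - 9*d + 20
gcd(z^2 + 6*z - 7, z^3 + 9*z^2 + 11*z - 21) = z^2 + 6*z - 7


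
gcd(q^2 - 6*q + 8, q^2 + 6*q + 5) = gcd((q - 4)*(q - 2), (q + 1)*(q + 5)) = 1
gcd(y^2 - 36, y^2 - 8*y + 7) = 1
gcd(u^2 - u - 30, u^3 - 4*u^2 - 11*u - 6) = u - 6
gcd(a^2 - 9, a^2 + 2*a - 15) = a - 3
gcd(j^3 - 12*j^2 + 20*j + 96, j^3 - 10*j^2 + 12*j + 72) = j^2 - 4*j - 12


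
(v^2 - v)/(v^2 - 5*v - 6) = v*(1 - v)/(-v^2 + 5*v + 6)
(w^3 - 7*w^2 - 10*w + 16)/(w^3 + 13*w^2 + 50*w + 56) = (w^2 - 9*w + 8)/(w^2 + 11*w + 28)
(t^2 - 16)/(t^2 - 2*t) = (t^2 - 16)/(t*(t - 2))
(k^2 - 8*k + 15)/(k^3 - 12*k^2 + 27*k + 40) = (k - 3)/(k^2 - 7*k - 8)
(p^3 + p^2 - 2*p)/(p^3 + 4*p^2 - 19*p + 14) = p*(p + 2)/(p^2 + 5*p - 14)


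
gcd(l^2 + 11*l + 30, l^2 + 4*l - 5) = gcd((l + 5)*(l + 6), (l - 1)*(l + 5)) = l + 5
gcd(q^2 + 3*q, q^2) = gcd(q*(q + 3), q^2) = q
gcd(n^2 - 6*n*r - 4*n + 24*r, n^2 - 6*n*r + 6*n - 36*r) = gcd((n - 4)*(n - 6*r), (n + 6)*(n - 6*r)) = -n + 6*r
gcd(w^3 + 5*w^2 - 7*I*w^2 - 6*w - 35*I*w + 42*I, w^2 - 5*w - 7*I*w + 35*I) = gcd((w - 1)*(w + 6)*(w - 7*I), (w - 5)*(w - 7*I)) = w - 7*I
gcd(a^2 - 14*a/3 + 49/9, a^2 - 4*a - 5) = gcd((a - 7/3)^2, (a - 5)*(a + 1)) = 1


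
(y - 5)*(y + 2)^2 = y^3 - y^2 - 16*y - 20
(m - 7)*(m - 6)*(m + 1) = m^3 - 12*m^2 + 29*m + 42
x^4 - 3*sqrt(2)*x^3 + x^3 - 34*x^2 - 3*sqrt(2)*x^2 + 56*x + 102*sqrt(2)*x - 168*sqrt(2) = (x - 4)*(x - 2)*(x + 7)*(x - 3*sqrt(2))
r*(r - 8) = r^2 - 8*r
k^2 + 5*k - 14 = (k - 2)*(k + 7)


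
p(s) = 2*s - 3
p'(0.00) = 2.00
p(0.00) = -3.00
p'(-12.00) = 2.00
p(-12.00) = -27.00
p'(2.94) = 2.00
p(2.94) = 2.88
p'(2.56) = 2.00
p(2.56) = 2.12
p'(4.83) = 2.00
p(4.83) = 6.66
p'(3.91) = 2.00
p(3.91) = 4.82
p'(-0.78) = 2.00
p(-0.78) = -4.56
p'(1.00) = 2.00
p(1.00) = -1.00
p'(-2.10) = 2.00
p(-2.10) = -7.20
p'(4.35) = 2.00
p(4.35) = 5.70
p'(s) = 2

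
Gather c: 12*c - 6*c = 6*c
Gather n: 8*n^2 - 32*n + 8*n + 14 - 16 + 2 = 8*n^2 - 24*n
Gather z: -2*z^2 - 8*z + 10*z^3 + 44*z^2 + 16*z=10*z^3 + 42*z^2 + 8*z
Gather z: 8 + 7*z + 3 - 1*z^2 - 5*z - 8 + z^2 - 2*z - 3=0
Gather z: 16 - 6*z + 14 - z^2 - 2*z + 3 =-z^2 - 8*z + 33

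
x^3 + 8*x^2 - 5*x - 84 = (x - 3)*(x + 4)*(x + 7)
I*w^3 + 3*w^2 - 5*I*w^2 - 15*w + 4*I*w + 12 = (w - 4)*(w - 3*I)*(I*w - I)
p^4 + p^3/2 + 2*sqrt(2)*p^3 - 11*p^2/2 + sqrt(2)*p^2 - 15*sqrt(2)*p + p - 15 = (p - 5/2)*(p + 3)*(p + sqrt(2))^2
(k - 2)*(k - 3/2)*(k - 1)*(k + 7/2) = k^4 - k^3 - 37*k^2/4 + 79*k/4 - 21/2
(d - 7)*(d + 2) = d^2 - 5*d - 14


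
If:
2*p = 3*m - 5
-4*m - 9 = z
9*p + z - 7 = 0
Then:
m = 77/19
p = 68/19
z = -479/19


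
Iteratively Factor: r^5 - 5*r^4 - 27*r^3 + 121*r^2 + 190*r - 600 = (r - 5)*(r^4 - 27*r^2 - 14*r + 120) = (r - 5)^2*(r^3 + 5*r^2 - 2*r - 24) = (r - 5)^2*(r - 2)*(r^2 + 7*r + 12) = (r - 5)^2*(r - 2)*(r + 3)*(r + 4)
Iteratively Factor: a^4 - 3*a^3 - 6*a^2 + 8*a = (a)*(a^3 - 3*a^2 - 6*a + 8) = a*(a + 2)*(a^2 - 5*a + 4) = a*(a - 1)*(a + 2)*(a - 4)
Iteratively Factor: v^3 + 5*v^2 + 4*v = (v + 4)*(v^2 + v) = v*(v + 4)*(v + 1)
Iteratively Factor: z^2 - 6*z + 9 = (z - 3)*(z - 3)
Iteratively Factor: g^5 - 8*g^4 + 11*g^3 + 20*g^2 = (g)*(g^4 - 8*g^3 + 11*g^2 + 20*g) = g^2*(g^3 - 8*g^2 + 11*g + 20) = g^2*(g - 5)*(g^2 - 3*g - 4) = g^2*(g - 5)*(g + 1)*(g - 4)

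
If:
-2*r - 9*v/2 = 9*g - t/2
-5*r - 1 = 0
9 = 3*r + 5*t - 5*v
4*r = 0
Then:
No Solution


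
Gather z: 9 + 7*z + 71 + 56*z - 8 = 63*z + 72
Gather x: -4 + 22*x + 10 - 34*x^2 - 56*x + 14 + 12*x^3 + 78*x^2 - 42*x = 12*x^3 + 44*x^2 - 76*x + 20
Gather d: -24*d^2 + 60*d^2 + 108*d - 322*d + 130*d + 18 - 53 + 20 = 36*d^2 - 84*d - 15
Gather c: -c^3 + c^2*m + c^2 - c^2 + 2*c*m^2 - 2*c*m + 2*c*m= -c^3 + c^2*m + 2*c*m^2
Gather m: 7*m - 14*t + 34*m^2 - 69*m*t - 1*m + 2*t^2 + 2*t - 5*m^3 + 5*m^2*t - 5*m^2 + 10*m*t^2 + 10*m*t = -5*m^3 + m^2*(5*t + 29) + m*(10*t^2 - 59*t + 6) + 2*t^2 - 12*t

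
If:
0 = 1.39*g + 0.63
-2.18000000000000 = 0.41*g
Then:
No Solution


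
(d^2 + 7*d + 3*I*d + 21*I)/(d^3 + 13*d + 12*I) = (d + 7)/(d^2 - 3*I*d + 4)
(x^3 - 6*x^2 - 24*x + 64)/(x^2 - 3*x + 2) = (x^2 - 4*x - 32)/(x - 1)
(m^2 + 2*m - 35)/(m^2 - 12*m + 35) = (m + 7)/(m - 7)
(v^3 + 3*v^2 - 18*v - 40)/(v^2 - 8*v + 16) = (v^2 + 7*v + 10)/(v - 4)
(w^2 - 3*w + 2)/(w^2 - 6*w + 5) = (w - 2)/(w - 5)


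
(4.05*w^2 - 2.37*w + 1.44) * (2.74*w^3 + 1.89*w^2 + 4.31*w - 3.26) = 11.097*w^5 + 1.1607*w^4 + 16.9218*w^3 - 20.6961*w^2 + 13.9326*w - 4.6944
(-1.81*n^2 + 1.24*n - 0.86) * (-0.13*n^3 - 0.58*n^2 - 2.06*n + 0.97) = 0.2353*n^5 + 0.8886*n^4 + 3.1212*n^3 - 3.8113*n^2 + 2.9744*n - 0.8342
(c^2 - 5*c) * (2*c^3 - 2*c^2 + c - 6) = 2*c^5 - 12*c^4 + 11*c^3 - 11*c^2 + 30*c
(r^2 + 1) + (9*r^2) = 10*r^2 + 1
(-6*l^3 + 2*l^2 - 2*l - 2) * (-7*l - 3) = 42*l^4 + 4*l^3 + 8*l^2 + 20*l + 6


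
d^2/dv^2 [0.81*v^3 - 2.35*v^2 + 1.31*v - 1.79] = 4.86*v - 4.7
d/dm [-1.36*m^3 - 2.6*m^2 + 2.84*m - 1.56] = -4.08*m^2 - 5.2*m + 2.84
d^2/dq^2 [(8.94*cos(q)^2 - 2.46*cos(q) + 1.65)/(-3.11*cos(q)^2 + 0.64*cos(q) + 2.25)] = (-0.076459923109931*cos(q)^5 + 3.98705542253769*cos(q)^4 - 0.796774087353416*cos(q)^3 - 3.0545141476265*cos(q)^2 + 1.37848210613436*cos(q) - 1.55547784479163)/(0.383373780358513*cos(q)^6 - 0.236680919063776*cos(q)^5 - 0.783375314861461*cos(q)^4 + 0.339123316289263*cos(q)^3 + 0.566750629722922*cos(q)^2 - 0.123881799481019*cos(q) - 0.14517398376682)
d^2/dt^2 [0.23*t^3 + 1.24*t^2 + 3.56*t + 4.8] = 1.38*t + 2.48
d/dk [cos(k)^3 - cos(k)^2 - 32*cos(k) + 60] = (-3*cos(k)^2 + 2*cos(k) + 32)*sin(k)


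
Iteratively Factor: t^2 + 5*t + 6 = (t + 3)*(t + 2)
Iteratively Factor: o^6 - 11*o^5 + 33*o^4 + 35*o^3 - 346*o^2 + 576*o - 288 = (o + 3)*(o^5 - 14*o^4 + 75*o^3 - 190*o^2 + 224*o - 96) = (o - 4)*(o + 3)*(o^4 - 10*o^3 + 35*o^2 - 50*o + 24) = (o - 4)^2*(o + 3)*(o^3 - 6*o^2 + 11*o - 6) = (o - 4)^2*(o - 2)*(o + 3)*(o^2 - 4*o + 3) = (o - 4)^2*(o - 2)*(o - 1)*(o + 3)*(o - 3)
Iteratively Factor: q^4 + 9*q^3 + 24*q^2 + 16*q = (q + 4)*(q^3 + 5*q^2 + 4*q) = (q + 4)^2*(q^2 + q) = (q + 1)*(q + 4)^2*(q)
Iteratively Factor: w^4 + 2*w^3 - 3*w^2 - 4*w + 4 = (w + 2)*(w^3 - 3*w + 2) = (w + 2)^2*(w^2 - 2*w + 1) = (w - 1)*(w + 2)^2*(w - 1)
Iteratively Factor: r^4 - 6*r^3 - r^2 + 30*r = (r - 5)*(r^3 - r^2 - 6*r) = (r - 5)*(r + 2)*(r^2 - 3*r) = (r - 5)*(r - 3)*(r + 2)*(r)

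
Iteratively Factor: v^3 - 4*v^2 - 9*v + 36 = (v - 3)*(v^2 - v - 12) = (v - 3)*(v + 3)*(v - 4)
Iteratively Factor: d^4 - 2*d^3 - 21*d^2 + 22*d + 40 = (d - 2)*(d^3 - 21*d - 20) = (d - 2)*(d + 4)*(d^2 - 4*d - 5) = (d - 2)*(d + 1)*(d + 4)*(d - 5)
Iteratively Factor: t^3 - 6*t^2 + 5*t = (t - 5)*(t^2 - t) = (t - 5)*(t - 1)*(t)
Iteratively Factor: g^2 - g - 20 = (g + 4)*(g - 5)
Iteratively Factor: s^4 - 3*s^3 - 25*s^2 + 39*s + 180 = (s - 5)*(s^3 + 2*s^2 - 15*s - 36) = (s - 5)*(s + 3)*(s^2 - s - 12) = (s - 5)*(s + 3)^2*(s - 4)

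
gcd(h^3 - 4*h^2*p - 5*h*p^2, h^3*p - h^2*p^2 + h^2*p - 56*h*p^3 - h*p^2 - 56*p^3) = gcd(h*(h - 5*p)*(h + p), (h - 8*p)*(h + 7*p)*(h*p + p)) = 1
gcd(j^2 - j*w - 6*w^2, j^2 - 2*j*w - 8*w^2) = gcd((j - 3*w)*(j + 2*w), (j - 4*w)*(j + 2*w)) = j + 2*w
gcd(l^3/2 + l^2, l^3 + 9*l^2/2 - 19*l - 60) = 1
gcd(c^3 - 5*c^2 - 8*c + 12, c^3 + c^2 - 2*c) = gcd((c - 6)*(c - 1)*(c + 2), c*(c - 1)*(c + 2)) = c^2 + c - 2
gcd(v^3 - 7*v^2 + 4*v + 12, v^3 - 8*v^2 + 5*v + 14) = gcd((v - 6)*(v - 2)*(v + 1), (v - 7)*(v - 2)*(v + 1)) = v^2 - v - 2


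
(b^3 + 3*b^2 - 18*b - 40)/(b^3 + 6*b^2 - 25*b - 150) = (b^2 - 2*b - 8)/(b^2 + b - 30)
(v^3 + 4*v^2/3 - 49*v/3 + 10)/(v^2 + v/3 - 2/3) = (v^2 + 2*v - 15)/(v + 1)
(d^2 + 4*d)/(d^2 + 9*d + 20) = d/(d + 5)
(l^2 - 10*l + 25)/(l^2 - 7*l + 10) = (l - 5)/(l - 2)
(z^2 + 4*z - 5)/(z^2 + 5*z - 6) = (z + 5)/(z + 6)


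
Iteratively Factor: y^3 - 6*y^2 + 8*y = (y - 2)*(y^2 - 4*y) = y*(y - 2)*(y - 4)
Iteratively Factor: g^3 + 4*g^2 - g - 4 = (g - 1)*(g^2 + 5*g + 4) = (g - 1)*(g + 4)*(g + 1)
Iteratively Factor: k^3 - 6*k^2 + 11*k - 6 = (k - 2)*(k^2 - 4*k + 3) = (k - 2)*(k - 1)*(k - 3)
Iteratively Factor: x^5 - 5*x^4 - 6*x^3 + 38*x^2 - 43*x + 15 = (x - 1)*(x^4 - 4*x^3 - 10*x^2 + 28*x - 15) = (x - 1)*(x + 3)*(x^3 - 7*x^2 + 11*x - 5) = (x - 5)*(x - 1)*(x + 3)*(x^2 - 2*x + 1) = (x - 5)*(x - 1)^2*(x + 3)*(x - 1)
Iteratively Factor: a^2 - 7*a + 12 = (a - 3)*(a - 4)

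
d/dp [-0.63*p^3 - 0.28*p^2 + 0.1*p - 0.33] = -1.89*p^2 - 0.56*p + 0.1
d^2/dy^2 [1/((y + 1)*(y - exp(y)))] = (2*(1 - exp(y))^2*(y + 1)^2 + 2*(1 - exp(y))*(y + 1)*(y - exp(y)) + (y + 1)^2*(y - exp(y))*exp(y) + 2*(y - exp(y))^2)/((y + 1)^3*(y - exp(y))^3)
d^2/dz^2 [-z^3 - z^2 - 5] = -6*z - 2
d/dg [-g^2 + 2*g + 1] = 2 - 2*g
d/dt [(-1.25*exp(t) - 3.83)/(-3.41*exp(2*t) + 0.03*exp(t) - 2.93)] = (-4.2625*exp(2*t) - 26.1206*exp(t) + 3.7774)*exp(t)/(11.6281*exp(4*t) - 0.2046*exp(3*t) + 19.9835*exp(2*t) - 0.1758*exp(t) + 8.5849)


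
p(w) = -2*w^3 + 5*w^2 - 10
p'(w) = -6*w^2 + 10*w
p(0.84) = -7.66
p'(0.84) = 4.17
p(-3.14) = 101.22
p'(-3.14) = -90.56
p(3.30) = -27.42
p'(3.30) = -32.34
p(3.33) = -28.41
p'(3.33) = -33.23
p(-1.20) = 0.66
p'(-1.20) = -20.64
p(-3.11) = 98.52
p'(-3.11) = -89.13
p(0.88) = -7.49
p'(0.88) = 4.15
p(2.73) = -13.43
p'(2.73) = -17.42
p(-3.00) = 89.00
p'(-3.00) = -84.00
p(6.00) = -262.00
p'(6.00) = -156.00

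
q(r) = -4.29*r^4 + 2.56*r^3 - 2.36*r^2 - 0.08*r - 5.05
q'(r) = -17.16*r^3 + 7.68*r^2 - 4.72*r - 0.08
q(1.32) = -16.40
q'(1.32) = -32.40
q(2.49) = -145.27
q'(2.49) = -229.14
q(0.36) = -5.34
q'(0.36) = -1.58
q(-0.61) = -7.05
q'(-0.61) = 9.55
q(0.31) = -5.26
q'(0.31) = -1.32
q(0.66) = -6.21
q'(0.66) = -4.78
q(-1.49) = -39.78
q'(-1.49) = 80.77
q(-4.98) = -3017.96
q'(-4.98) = 2333.26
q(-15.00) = -226356.10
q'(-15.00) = 59713.72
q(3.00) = -304.90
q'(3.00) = -408.44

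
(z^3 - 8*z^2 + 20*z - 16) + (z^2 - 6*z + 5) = z^3 - 7*z^2 + 14*z - 11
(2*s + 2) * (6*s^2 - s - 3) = 12*s^3 + 10*s^2 - 8*s - 6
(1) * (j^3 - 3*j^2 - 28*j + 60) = j^3 - 3*j^2 - 28*j + 60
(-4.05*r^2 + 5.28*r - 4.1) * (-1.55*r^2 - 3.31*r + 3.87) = 6.2775*r^4 + 5.2215*r^3 - 26.7953*r^2 + 34.0046*r - 15.867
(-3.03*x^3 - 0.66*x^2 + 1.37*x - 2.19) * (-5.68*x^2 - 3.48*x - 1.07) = 17.2104*x^5 + 14.2932*x^4 - 2.2427*x^3 + 8.3778*x^2 + 6.1553*x + 2.3433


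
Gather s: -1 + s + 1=s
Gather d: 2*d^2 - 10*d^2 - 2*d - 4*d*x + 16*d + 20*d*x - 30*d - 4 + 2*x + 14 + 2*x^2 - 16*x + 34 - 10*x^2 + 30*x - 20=-8*d^2 + d*(16*x - 16) - 8*x^2 + 16*x + 24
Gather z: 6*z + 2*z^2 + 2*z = 2*z^2 + 8*z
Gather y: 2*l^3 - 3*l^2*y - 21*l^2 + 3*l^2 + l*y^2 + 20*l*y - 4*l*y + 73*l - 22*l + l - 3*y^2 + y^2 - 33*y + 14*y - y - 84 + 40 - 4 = 2*l^3 - 18*l^2 + 52*l + y^2*(l - 2) + y*(-3*l^2 + 16*l - 20) - 48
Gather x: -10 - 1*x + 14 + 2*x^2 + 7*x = 2*x^2 + 6*x + 4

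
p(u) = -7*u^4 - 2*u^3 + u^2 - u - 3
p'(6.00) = -6253.00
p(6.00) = -9477.00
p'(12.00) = -49225.00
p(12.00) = -148479.00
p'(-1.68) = 111.47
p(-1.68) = -44.78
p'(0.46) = -4.08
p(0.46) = -3.76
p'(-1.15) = 31.35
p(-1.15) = -9.73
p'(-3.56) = 1179.14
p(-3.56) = -1020.87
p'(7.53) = -12280.96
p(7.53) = -23312.69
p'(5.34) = -4425.07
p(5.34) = -5976.35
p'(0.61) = -8.37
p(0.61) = -4.66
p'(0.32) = -1.89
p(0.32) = -3.36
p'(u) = -28*u^3 - 6*u^2 + 2*u - 1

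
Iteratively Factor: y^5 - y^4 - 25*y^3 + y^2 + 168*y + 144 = (y - 4)*(y^4 + 3*y^3 - 13*y^2 - 51*y - 36) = (y - 4)^2*(y^3 + 7*y^2 + 15*y + 9) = (y - 4)^2*(y + 3)*(y^2 + 4*y + 3) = (y - 4)^2*(y + 3)^2*(y + 1)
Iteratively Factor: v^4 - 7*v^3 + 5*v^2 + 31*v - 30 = (v - 5)*(v^3 - 2*v^2 - 5*v + 6) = (v - 5)*(v + 2)*(v^2 - 4*v + 3) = (v - 5)*(v - 3)*(v + 2)*(v - 1)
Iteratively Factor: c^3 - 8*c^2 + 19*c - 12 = (c - 1)*(c^2 - 7*c + 12) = (c - 3)*(c - 1)*(c - 4)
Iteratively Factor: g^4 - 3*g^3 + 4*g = (g - 2)*(g^3 - g^2 - 2*g) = g*(g - 2)*(g^2 - g - 2) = g*(g - 2)*(g + 1)*(g - 2)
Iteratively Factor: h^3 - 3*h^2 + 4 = (h + 1)*(h^2 - 4*h + 4) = (h - 2)*(h + 1)*(h - 2)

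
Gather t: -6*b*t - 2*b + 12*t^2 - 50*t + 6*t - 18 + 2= -2*b + 12*t^2 + t*(-6*b - 44) - 16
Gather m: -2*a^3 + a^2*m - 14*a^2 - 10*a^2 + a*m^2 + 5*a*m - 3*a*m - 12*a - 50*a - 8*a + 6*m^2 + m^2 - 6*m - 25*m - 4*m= -2*a^3 - 24*a^2 - 70*a + m^2*(a + 7) + m*(a^2 + 2*a - 35)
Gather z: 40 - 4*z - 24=16 - 4*z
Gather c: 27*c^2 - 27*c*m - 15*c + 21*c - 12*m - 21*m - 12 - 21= 27*c^2 + c*(6 - 27*m) - 33*m - 33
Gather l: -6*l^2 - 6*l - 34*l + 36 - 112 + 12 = -6*l^2 - 40*l - 64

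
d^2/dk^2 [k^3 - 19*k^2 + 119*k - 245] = 6*k - 38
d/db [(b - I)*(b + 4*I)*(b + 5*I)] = 3*b^2 + 16*I*b - 11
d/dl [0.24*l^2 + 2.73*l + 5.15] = 0.48*l + 2.73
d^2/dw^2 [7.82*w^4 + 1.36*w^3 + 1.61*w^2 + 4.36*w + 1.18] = 93.84*w^2 + 8.16*w + 3.22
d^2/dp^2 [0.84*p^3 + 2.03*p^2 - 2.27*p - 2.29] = 5.04*p + 4.06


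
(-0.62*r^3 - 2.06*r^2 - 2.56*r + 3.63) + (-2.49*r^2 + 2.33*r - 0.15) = -0.62*r^3 - 4.55*r^2 - 0.23*r + 3.48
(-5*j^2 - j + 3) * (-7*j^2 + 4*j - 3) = 35*j^4 - 13*j^3 - 10*j^2 + 15*j - 9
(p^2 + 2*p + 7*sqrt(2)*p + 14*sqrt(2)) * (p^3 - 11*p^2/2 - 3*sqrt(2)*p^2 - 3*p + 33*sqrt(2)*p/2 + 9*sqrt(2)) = p^5 - 7*p^4/2 + 4*sqrt(2)*p^4 - 56*p^3 - 14*sqrt(2)*p^3 - 56*sqrt(2)*p^2 + 141*p^2 - 24*sqrt(2)*p + 588*p + 252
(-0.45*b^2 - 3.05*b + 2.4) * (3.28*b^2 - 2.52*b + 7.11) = -1.476*b^4 - 8.87*b^3 + 12.3585*b^2 - 27.7335*b + 17.064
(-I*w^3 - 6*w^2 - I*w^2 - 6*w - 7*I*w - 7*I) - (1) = -I*w^3 - 6*w^2 - I*w^2 - 6*w - 7*I*w - 1 - 7*I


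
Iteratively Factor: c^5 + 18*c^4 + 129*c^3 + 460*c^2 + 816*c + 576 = (c + 4)*(c^4 + 14*c^3 + 73*c^2 + 168*c + 144) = (c + 3)*(c + 4)*(c^3 + 11*c^2 + 40*c + 48) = (c + 3)^2*(c + 4)*(c^2 + 8*c + 16) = (c + 3)^2*(c + 4)^2*(c + 4)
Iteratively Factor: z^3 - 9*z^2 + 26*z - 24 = (z - 4)*(z^2 - 5*z + 6) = (z - 4)*(z - 2)*(z - 3)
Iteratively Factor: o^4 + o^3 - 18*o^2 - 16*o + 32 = (o + 4)*(o^3 - 3*o^2 - 6*o + 8) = (o - 1)*(o + 4)*(o^2 - 2*o - 8) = (o - 4)*(o - 1)*(o + 4)*(o + 2)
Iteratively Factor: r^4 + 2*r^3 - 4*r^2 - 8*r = (r)*(r^3 + 2*r^2 - 4*r - 8) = r*(r + 2)*(r^2 - 4) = r*(r + 2)^2*(r - 2)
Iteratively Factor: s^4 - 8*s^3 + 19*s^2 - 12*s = (s - 4)*(s^3 - 4*s^2 + 3*s) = (s - 4)*(s - 3)*(s^2 - s) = (s - 4)*(s - 3)*(s - 1)*(s)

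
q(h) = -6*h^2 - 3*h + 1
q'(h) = -12*h - 3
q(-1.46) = -7.41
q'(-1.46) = 14.52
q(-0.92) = -1.32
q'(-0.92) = 8.04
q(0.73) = -4.39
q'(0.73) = -11.76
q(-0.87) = -0.93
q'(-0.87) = 7.44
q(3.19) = -69.63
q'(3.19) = -41.28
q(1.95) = -27.66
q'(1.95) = -26.40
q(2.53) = -45.00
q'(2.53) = -33.36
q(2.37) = -39.81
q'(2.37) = -31.44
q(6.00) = -233.00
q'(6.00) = -75.00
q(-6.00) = -197.00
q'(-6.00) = 69.00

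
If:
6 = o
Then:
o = 6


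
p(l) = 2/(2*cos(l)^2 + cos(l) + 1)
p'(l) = 2*(4*sin(l)*cos(l) + sin(l))/(2*cos(l)^2 + cos(l) + 1)^2 = 2*(4*cos(l) + 1)*sin(l)/(cos(l) + cos(2*l) + 2)^2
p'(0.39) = 0.27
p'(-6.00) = 0.19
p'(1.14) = 1.56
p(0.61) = 0.63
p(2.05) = 2.07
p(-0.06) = 0.50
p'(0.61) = 0.49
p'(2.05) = -1.61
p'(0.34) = 0.23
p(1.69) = 2.20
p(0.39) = 0.55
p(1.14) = 1.13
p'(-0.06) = -0.04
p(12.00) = 0.61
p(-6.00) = 0.53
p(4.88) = 1.64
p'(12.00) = -0.44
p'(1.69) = 1.26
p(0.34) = 0.54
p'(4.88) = -2.20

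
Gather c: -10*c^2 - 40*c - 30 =-10*c^2 - 40*c - 30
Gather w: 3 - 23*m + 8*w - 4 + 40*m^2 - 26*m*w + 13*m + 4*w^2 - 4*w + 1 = 40*m^2 - 10*m + 4*w^2 + w*(4 - 26*m)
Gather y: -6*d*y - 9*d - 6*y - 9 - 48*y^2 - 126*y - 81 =-9*d - 48*y^2 + y*(-6*d - 132) - 90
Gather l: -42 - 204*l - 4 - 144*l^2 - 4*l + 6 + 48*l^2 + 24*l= -96*l^2 - 184*l - 40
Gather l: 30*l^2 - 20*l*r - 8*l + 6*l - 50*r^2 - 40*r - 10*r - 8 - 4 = 30*l^2 + l*(-20*r - 2) - 50*r^2 - 50*r - 12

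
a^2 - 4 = (a - 2)*(a + 2)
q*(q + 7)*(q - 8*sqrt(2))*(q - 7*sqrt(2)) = q^4 - 15*sqrt(2)*q^3 + 7*q^3 - 105*sqrt(2)*q^2 + 112*q^2 + 784*q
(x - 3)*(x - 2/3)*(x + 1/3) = x^3 - 10*x^2/3 + 7*x/9 + 2/3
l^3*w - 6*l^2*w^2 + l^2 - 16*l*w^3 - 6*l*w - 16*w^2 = (l - 8*w)*(l + 2*w)*(l*w + 1)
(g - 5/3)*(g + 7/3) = g^2 + 2*g/3 - 35/9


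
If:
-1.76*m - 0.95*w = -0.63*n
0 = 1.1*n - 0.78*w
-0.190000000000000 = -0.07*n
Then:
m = -1.09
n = 2.71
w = 3.83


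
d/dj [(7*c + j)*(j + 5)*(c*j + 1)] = c*(7*c + j)*(j + 5) + (7*c + j)*(c*j + 1) + (j + 5)*(c*j + 1)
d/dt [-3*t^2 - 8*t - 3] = -6*t - 8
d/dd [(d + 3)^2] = 2*d + 6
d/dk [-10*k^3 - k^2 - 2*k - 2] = -30*k^2 - 2*k - 2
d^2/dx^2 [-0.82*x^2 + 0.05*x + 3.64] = -1.64000000000000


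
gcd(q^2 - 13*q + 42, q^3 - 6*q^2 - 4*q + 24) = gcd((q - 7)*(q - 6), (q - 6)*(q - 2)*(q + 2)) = q - 6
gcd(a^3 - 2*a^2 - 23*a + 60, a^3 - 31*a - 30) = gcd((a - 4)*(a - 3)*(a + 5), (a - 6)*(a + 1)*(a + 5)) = a + 5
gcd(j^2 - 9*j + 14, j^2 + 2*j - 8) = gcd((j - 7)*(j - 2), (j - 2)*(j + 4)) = j - 2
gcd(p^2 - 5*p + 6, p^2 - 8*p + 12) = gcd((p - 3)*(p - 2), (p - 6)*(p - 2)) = p - 2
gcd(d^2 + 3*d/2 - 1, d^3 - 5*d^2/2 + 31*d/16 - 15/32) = d - 1/2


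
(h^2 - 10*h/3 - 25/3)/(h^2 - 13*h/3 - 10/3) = (3*h + 5)/(3*h + 2)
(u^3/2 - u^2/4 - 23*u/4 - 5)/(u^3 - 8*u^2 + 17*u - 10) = (2*u^3 - u^2 - 23*u - 20)/(4*(u^3 - 8*u^2 + 17*u - 10))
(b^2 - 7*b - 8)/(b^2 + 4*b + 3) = (b - 8)/(b + 3)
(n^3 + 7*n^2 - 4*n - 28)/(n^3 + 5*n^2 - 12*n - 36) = (n^2 + 5*n - 14)/(n^2 + 3*n - 18)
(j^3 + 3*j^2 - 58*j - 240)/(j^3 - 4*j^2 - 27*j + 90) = (j^2 - 2*j - 48)/(j^2 - 9*j + 18)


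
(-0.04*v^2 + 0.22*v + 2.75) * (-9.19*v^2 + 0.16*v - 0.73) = 0.3676*v^4 - 2.0282*v^3 - 25.2081*v^2 + 0.2794*v - 2.0075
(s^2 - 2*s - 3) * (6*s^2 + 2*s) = 6*s^4 - 10*s^3 - 22*s^2 - 6*s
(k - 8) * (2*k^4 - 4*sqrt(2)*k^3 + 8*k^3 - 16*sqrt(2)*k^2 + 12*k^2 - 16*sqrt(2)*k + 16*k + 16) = 2*k^5 - 8*k^4 - 4*sqrt(2)*k^4 - 52*k^3 + 16*sqrt(2)*k^3 - 80*k^2 + 112*sqrt(2)*k^2 - 112*k + 128*sqrt(2)*k - 128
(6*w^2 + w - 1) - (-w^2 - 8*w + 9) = 7*w^2 + 9*w - 10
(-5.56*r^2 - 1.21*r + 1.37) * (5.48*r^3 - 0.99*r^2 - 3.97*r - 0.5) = -30.4688*r^5 - 1.1264*r^4 + 30.7787*r^3 + 6.2274*r^2 - 4.8339*r - 0.685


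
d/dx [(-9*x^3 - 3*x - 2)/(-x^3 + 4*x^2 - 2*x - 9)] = (-36*x^4 + 30*x^3 + 249*x^2 + 16*x + 23)/(x^6 - 8*x^5 + 20*x^4 + 2*x^3 - 68*x^2 + 36*x + 81)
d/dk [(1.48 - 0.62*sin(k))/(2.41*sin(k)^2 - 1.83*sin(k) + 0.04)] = (1.4942*sin(k)^2 - 7.1336*sin(k) + 2.6836)*cos(k)/(5.8081*sin(k)^4 - 8.8206*sin(k)^3 + 3.5417*sin(k)^2 - 0.1464*sin(k) + 0.0016)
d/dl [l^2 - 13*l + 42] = 2*l - 13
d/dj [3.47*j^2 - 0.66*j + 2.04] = 6.94*j - 0.66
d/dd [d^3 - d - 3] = 3*d^2 - 1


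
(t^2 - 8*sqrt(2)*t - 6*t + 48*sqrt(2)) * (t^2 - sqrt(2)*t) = t^4 - 9*sqrt(2)*t^3 - 6*t^3 + 16*t^2 + 54*sqrt(2)*t^2 - 96*t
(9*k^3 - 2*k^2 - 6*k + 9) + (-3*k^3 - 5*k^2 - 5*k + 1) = 6*k^3 - 7*k^2 - 11*k + 10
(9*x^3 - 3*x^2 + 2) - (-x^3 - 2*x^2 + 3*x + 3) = 10*x^3 - x^2 - 3*x - 1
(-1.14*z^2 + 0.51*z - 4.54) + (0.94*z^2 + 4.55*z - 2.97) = -0.2*z^2 + 5.06*z - 7.51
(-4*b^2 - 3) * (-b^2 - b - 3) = 4*b^4 + 4*b^3 + 15*b^2 + 3*b + 9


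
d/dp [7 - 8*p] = -8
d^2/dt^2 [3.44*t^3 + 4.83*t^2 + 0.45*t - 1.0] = 20.64*t + 9.66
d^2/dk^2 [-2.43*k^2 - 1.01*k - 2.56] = -4.86000000000000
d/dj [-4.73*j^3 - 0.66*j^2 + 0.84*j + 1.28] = -14.19*j^2 - 1.32*j + 0.84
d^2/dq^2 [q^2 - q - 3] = 2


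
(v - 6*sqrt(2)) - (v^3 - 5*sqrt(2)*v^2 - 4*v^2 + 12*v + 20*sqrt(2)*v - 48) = -v^3 + 4*v^2 + 5*sqrt(2)*v^2 - 20*sqrt(2)*v - 11*v - 6*sqrt(2) + 48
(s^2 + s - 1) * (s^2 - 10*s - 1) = s^4 - 9*s^3 - 12*s^2 + 9*s + 1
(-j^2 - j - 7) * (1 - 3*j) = 3*j^3 + 2*j^2 + 20*j - 7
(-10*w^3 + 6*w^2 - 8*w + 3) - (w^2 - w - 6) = -10*w^3 + 5*w^2 - 7*w + 9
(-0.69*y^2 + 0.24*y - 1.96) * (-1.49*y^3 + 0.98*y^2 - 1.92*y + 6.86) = 1.0281*y^5 - 1.0338*y^4 + 4.4804*y^3 - 7.115*y^2 + 5.4096*y - 13.4456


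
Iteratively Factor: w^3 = (w)*(w^2) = w^2*(w)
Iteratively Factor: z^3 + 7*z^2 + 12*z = (z)*(z^2 + 7*z + 12) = z*(z + 4)*(z + 3)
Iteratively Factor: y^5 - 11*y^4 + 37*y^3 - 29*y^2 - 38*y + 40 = (y - 1)*(y^4 - 10*y^3 + 27*y^2 - 2*y - 40) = (y - 1)*(y + 1)*(y^3 - 11*y^2 + 38*y - 40) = (y - 4)*(y - 1)*(y + 1)*(y^2 - 7*y + 10) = (y - 5)*(y - 4)*(y - 1)*(y + 1)*(y - 2)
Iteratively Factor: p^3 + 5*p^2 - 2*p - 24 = (p - 2)*(p^2 + 7*p + 12) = (p - 2)*(p + 4)*(p + 3)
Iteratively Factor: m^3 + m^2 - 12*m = (m)*(m^2 + m - 12) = m*(m + 4)*(m - 3)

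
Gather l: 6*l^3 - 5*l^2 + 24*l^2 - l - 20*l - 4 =6*l^3 + 19*l^2 - 21*l - 4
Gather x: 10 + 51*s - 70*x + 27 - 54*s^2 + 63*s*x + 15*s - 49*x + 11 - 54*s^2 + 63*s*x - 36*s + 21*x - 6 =-108*s^2 + 30*s + x*(126*s - 98) + 42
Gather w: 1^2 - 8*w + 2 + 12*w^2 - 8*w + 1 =12*w^2 - 16*w + 4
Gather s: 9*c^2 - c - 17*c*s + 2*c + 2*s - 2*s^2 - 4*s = 9*c^2 + c - 2*s^2 + s*(-17*c - 2)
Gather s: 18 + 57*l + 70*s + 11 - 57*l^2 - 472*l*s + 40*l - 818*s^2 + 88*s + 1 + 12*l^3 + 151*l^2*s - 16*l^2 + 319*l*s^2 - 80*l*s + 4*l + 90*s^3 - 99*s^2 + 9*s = 12*l^3 - 73*l^2 + 101*l + 90*s^3 + s^2*(319*l - 917) + s*(151*l^2 - 552*l + 167) + 30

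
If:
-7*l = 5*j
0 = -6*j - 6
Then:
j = -1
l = 5/7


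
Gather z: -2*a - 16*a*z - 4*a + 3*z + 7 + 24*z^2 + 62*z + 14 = -6*a + 24*z^2 + z*(65 - 16*a) + 21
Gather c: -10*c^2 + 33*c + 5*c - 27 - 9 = -10*c^2 + 38*c - 36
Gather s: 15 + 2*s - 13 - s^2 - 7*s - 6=-s^2 - 5*s - 4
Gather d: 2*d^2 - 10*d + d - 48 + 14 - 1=2*d^2 - 9*d - 35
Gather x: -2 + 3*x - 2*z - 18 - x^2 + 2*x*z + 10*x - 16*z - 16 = -x^2 + x*(2*z + 13) - 18*z - 36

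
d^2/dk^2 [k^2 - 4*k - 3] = 2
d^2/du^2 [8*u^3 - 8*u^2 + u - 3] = 48*u - 16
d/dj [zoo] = 0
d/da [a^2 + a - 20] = 2*a + 1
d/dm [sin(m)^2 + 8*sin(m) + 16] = 2*(sin(m) + 4)*cos(m)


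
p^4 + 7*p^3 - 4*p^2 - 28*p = p*(p - 2)*(p + 2)*(p + 7)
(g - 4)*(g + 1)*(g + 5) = g^3 + 2*g^2 - 19*g - 20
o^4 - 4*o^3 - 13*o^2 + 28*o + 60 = (o - 5)*(o - 3)*(o + 2)^2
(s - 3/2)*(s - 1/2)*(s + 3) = s^3 + s^2 - 21*s/4 + 9/4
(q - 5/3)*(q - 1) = q^2 - 8*q/3 + 5/3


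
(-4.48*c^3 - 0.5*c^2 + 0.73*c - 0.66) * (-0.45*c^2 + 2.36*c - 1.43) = 2.016*c^5 - 10.3478*c^4 + 4.8979*c^3 + 2.7348*c^2 - 2.6015*c + 0.9438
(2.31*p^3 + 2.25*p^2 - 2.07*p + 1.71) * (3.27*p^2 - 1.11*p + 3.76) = 7.5537*p^5 + 4.7934*p^4 - 0.5808*p^3 + 16.3494*p^2 - 9.6813*p + 6.4296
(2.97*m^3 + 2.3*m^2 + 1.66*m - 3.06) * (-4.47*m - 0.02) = -13.2759*m^4 - 10.3404*m^3 - 7.4662*m^2 + 13.645*m + 0.0612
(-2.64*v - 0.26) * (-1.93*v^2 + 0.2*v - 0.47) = 5.0952*v^3 - 0.0262*v^2 + 1.1888*v + 0.1222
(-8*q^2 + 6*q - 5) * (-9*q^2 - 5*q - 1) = 72*q^4 - 14*q^3 + 23*q^2 + 19*q + 5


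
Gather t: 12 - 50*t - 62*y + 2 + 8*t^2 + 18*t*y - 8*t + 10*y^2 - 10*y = 8*t^2 + t*(18*y - 58) + 10*y^2 - 72*y + 14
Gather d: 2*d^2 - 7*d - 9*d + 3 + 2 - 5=2*d^2 - 16*d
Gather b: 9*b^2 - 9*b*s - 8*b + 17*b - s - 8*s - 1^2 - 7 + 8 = 9*b^2 + b*(9 - 9*s) - 9*s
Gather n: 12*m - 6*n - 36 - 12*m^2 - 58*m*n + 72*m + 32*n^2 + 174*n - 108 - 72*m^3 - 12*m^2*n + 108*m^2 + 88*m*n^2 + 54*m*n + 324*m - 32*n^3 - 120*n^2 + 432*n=-72*m^3 + 96*m^2 + 408*m - 32*n^3 + n^2*(88*m - 88) + n*(-12*m^2 - 4*m + 600) - 144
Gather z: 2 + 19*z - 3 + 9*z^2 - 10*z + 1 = 9*z^2 + 9*z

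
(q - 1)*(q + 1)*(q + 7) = q^3 + 7*q^2 - q - 7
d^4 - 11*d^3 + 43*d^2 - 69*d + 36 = (d - 4)*(d - 3)^2*(d - 1)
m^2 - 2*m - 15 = (m - 5)*(m + 3)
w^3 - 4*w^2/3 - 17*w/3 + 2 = (w - 3)*(w - 1/3)*(w + 2)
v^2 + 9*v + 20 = (v + 4)*(v + 5)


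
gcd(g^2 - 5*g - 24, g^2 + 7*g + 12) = g + 3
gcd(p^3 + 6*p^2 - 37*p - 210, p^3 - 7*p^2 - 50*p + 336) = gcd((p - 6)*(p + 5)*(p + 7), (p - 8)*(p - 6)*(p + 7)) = p^2 + p - 42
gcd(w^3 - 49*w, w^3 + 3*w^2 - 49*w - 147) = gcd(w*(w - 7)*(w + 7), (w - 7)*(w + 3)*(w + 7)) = w^2 - 49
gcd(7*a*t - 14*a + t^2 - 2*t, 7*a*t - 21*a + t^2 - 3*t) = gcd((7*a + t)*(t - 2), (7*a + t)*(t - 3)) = 7*a + t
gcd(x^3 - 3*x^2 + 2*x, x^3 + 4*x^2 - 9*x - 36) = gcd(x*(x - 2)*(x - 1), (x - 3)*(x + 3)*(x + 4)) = 1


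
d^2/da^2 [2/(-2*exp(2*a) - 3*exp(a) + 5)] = 2*(-2*(4*exp(a) + 3)^2*exp(a) + (8*exp(a) + 3)*(2*exp(2*a) + 3*exp(a) - 5))*exp(a)/(2*exp(2*a) + 3*exp(a) - 5)^3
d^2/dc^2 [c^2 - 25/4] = 2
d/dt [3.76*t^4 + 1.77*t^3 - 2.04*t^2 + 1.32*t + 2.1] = 15.04*t^3 + 5.31*t^2 - 4.08*t + 1.32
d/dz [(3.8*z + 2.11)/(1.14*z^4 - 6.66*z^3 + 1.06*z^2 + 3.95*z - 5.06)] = (-12.996*z^4 + 40.9944*z^3 + 38.1298*z^2 - 4.4732*z - 27.5625)/(1.2996*z^8 - 15.1848*z^7 + 46.7724*z^6 - 5.1132*z^5 - 63.0272*z^4 + 75.7732*z^3 + 4.8753*z^2 - 39.974*z + 25.6036)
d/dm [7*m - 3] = 7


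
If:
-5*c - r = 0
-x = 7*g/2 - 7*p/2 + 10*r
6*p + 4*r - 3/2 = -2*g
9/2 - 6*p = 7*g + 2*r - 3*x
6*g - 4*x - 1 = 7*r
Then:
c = -213/1180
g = -645/472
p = 49/472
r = 213/236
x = -1831/472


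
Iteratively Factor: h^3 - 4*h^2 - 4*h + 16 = (h + 2)*(h^2 - 6*h + 8) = (h - 2)*(h + 2)*(h - 4)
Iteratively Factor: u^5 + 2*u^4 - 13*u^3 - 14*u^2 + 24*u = (u - 1)*(u^4 + 3*u^3 - 10*u^2 - 24*u) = (u - 1)*(u + 2)*(u^3 + u^2 - 12*u) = (u - 3)*(u - 1)*(u + 2)*(u^2 + 4*u) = (u - 3)*(u - 1)*(u + 2)*(u + 4)*(u)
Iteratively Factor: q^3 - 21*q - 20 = (q - 5)*(q^2 + 5*q + 4) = (q - 5)*(q + 4)*(q + 1)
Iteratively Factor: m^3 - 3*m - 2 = (m + 1)*(m^2 - m - 2) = (m - 2)*(m + 1)*(m + 1)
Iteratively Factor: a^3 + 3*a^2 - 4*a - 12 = (a - 2)*(a^2 + 5*a + 6) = (a - 2)*(a + 3)*(a + 2)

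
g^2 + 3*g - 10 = (g - 2)*(g + 5)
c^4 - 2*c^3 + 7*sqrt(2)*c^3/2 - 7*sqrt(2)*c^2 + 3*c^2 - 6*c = c*(c - 2)*(c + sqrt(2)/2)*(c + 3*sqrt(2))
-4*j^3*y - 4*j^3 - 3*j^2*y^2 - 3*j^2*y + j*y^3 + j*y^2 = (-4*j + y)*(j + y)*(j*y + j)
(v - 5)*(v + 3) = v^2 - 2*v - 15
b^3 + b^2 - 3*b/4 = b*(b - 1/2)*(b + 3/2)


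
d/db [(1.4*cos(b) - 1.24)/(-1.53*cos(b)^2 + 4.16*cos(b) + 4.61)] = (-2.142*cos(b)^2 + 3.7944*cos(b) - 11.6124)*sin(b)/(2.3409*cos(b)^4 - 12.7296*cos(b)^3 + 3.199*cos(b)^2 + 38.3552*cos(b) + 21.2521)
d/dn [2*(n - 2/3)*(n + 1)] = 4*n + 2/3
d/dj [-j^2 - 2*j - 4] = -2*j - 2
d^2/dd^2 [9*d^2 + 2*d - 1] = 18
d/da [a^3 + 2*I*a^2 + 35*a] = 3*a^2 + 4*I*a + 35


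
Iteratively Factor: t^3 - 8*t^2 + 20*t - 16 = (t - 2)*(t^2 - 6*t + 8) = (t - 2)^2*(t - 4)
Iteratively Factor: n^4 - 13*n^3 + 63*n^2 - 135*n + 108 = (n - 4)*(n^3 - 9*n^2 + 27*n - 27) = (n - 4)*(n - 3)*(n^2 - 6*n + 9) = (n - 4)*(n - 3)^2*(n - 3)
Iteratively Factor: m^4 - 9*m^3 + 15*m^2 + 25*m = (m - 5)*(m^3 - 4*m^2 - 5*m) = m*(m - 5)*(m^2 - 4*m - 5) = m*(m - 5)^2*(m + 1)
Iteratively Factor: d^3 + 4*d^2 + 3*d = (d + 3)*(d^2 + d) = (d + 1)*(d + 3)*(d)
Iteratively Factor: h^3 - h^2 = (h - 1)*(h^2) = h*(h - 1)*(h)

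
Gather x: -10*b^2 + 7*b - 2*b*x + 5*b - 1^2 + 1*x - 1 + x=-10*b^2 + 12*b + x*(2 - 2*b) - 2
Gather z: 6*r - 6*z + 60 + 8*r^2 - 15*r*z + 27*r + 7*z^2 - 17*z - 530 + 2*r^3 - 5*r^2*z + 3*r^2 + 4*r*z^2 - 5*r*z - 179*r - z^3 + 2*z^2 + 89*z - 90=2*r^3 + 11*r^2 - 146*r - z^3 + z^2*(4*r + 9) + z*(-5*r^2 - 20*r + 66) - 560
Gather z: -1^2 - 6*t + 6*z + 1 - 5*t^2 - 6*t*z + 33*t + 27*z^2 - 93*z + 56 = -5*t^2 + 27*t + 27*z^2 + z*(-6*t - 87) + 56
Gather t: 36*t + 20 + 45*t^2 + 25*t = 45*t^2 + 61*t + 20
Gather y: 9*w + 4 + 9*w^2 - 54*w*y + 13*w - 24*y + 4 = 9*w^2 + 22*w + y*(-54*w - 24) + 8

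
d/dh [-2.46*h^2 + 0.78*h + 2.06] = 0.78 - 4.92*h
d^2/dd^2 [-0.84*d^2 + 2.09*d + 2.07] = -1.68000000000000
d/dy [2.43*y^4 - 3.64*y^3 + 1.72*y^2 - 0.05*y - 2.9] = 9.72*y^3 - 10.92*y^2 + 3.44*y - 0.05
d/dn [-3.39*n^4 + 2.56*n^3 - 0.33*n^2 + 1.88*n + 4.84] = -13.56*n^3 + 7.68*n^2 - 0.66*n + 1.88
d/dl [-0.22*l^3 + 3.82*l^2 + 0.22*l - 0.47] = -0.66*l^2 + 7.64*l + 0.22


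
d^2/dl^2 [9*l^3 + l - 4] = 54*l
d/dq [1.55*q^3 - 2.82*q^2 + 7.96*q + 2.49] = 4.65*q^2 - 5.64*q + 7.96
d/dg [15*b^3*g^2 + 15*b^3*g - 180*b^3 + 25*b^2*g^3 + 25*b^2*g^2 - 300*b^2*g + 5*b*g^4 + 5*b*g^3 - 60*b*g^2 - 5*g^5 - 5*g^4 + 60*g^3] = 30*b^3*g + 15*b^3 + 75*b^2*g^2 + 50*b^2*g - 300*b^2 + 20*b*g^3 + 15*b*g^2 - 120*b*g - 25*g^4 - 20*g^3 + 180*g^2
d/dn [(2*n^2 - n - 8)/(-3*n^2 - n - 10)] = (-5*n^2 - 88*n + 2)/(9*n^4 + 6*n^3 + 61*n^2 + 20*n + 100)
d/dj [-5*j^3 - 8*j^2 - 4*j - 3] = -15*j^2 - 16*j - 4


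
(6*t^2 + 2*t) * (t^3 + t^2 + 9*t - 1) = 6*t^5 + 8*t^4 + 56*t^3 + 12*t^2 - 2*t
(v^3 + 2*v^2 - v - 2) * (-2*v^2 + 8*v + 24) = -2*v^5 + 4*v^4 + 42*v^3 + 44*v^2 - 40*v - 48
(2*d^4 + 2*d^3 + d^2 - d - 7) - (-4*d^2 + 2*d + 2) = 2*d^4 + 2*d^3 + 5*d^2 - 3*d - 9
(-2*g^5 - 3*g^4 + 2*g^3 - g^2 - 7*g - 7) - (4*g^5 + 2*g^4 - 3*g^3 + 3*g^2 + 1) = -6*g^5 - 5*g^4 + 5*g^3 - 4*g^2 - 7*g - 8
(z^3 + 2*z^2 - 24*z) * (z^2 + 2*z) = z^5 + 4*z^4 - 20*z^3 - 48*z^2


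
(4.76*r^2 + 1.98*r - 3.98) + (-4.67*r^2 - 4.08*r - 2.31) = 0.0899999999999999*r^2 - 2.1*r - 6.29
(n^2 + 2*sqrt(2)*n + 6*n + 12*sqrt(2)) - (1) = n^2 + 2*sqrt(2)*n + 6*n - 1 + 12*sqrt(2)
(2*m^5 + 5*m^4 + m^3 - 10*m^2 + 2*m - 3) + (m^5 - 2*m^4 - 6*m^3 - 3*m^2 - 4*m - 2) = 3*m^5 + 3*m^4 - 5*m^3 - 13*m^2 - 2*m - 5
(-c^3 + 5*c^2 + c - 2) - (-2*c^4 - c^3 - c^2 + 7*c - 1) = 2*c^4 + 6*c^2 - 6*c - 1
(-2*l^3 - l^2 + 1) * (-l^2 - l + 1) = 2*l^5 + 3*l^4 - l^3 - 2*l^2 - l + 1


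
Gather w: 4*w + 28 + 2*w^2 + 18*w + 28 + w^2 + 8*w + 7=3*w^2 + 30*w + 63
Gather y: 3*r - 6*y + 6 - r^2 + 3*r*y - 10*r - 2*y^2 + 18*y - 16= -r^2 - 7*r - 2*y^2 + y*(3*r + 12) - 10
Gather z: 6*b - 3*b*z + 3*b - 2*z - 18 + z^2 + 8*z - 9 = 9*b + z^2 + z*(6 - 3*b) - 27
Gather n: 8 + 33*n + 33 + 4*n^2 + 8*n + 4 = 4*n^2 + 41*n + 45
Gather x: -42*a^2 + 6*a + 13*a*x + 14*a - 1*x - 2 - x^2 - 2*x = -42*a^2 + 20*a - x^2 + x*(13*a - 3) - 2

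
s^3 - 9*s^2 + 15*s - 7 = (s - 7)*(s - 1)^2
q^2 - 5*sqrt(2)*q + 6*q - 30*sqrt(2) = (q + 6)*(q - 5*sqrt(2))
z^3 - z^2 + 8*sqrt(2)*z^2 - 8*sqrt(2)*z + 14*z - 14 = (z - 1)*(z + sqrt(2))*(z + 7*sqrt(2))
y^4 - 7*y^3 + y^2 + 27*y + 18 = (y - 6)*(y - 3)*(y + 1)^2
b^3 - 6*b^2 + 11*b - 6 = (b - 3)*(b - 2)*(b - 1)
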